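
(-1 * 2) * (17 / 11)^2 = -578 / 121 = -4.78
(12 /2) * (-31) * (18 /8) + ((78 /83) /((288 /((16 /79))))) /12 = -98787749 /236052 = -418.50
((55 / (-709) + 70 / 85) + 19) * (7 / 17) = 1665986 / 204901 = 8.13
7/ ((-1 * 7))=-1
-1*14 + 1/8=-111/8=-13.88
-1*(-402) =402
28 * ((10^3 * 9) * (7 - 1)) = 1512000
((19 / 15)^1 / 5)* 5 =19 / 15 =1.27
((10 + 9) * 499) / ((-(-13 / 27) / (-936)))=-18431064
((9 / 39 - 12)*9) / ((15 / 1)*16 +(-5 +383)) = -459 / 2678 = -0.17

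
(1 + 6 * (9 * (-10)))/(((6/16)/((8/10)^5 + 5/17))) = -47479432/53125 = -893.73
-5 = -5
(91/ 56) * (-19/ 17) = -247/ 136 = -1.82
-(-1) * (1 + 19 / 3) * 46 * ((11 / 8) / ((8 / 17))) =47311 / 48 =985.65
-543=-543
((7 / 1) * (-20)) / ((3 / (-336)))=15680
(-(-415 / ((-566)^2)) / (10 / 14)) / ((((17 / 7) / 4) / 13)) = 0.04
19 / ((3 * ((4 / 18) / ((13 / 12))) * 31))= 247 / 248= 1.00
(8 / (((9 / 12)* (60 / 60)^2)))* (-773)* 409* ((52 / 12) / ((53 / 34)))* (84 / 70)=-8943449216 / 795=-11249621.66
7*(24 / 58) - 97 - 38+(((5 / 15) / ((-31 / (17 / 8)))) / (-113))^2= -132.10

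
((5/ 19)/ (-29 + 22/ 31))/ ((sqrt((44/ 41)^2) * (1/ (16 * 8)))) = -203360/ 183293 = -1.11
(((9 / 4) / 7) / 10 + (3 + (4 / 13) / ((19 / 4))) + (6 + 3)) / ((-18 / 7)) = -836623 / 177840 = -4.70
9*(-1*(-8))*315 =22680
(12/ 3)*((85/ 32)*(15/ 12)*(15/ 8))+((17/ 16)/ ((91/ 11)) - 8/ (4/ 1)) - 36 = -302131/ 23296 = -12.97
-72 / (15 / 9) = -216 / 5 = -43.20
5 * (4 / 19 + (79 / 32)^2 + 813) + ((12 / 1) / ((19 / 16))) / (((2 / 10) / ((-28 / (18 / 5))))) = 216168445 / 58368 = 3703.54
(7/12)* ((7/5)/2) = 49/120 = 0.41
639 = 639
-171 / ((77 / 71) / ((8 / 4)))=-24282 / 77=-315.35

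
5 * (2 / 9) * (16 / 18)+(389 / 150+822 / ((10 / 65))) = 21653653 / 4050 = 5346.58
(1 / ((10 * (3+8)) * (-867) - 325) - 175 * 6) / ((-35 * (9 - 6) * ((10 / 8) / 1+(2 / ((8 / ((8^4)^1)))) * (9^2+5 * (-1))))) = 401919004 / 3127944665475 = 0.00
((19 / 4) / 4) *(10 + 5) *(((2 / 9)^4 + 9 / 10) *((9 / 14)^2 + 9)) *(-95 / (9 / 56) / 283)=-21908810225 / 69319152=-316.06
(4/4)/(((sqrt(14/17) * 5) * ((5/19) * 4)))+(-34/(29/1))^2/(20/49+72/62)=19 * sqrt(238)/1400+438991/501236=1.09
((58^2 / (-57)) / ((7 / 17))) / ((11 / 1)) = -57188 / 4389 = -13.03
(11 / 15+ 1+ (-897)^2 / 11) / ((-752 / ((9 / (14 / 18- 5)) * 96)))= 977623101 / 49115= 19904.78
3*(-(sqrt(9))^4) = -243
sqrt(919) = 30.32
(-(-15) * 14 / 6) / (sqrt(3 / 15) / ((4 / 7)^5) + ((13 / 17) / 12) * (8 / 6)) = -364983091200 / 6611577057121 + 14100712657920 * sqrt(5) / 6611577057121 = 4.71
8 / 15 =0.53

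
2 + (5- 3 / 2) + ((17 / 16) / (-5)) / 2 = 5.39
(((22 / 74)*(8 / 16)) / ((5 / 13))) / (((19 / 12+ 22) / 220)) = 37752 / 10471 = 3.61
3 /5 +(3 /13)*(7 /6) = 113 /130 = 0.87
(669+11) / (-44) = -15.45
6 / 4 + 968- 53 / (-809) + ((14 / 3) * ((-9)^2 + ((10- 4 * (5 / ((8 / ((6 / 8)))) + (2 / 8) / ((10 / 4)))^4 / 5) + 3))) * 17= 8370571621529569 / 994099200000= 8420.26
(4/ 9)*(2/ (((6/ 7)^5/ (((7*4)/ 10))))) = 117649/ 21870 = 5.38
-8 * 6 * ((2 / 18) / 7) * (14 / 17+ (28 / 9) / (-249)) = -70624 / 114291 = -0.62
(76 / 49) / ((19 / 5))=20 / 49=0.41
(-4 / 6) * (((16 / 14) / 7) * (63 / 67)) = -48 / 469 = -0.10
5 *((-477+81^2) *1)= 30420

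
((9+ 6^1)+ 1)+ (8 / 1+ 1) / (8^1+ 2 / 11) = 171 / 10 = 17.10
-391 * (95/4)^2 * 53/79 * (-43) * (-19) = -152799486275/1264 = -120885669.52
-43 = -43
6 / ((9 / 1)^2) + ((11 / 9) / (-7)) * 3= -85 / 189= -0.45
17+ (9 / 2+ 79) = 201 / 2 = 100.50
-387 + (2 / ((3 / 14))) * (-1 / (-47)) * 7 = -54371 / 141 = -385.61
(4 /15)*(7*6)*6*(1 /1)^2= 336 /5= 67.20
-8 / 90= -4 / 45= -0.09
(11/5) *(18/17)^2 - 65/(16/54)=-2507463/11560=-216.91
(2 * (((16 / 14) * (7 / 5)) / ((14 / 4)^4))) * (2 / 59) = 512 / 708295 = 0.00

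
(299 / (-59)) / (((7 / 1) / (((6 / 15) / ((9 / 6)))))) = -1196 / 6195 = -0.19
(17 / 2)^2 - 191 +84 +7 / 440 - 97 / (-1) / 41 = -583923 / 18040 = -32.37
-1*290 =-290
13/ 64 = 0.20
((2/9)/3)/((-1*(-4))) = 1/54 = 0.02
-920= -920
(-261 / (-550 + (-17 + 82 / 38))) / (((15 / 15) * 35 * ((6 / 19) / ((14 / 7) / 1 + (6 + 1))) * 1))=282663 / 751240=0.38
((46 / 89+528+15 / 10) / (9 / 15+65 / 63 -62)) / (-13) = 29718045 / 44003024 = 0.68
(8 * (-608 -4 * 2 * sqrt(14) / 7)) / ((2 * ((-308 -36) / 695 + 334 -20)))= -845120 / 108943 -11120 * sqrt(14) / 762601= -7.81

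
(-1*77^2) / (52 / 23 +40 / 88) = -2183.46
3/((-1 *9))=-1/3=-0.33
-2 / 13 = -0.15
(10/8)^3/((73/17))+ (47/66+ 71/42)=1027945/359744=2.86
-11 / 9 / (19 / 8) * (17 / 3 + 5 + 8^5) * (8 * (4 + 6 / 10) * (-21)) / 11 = 1013254144 / 855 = 1185092.57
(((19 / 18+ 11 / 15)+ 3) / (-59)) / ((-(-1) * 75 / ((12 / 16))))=-431 / 531000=-0.00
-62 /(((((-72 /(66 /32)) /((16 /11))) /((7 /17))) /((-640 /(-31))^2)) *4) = 179200 /1581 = 113.35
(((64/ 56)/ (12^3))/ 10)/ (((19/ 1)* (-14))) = -1/ 4021920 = -0.00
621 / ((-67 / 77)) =-47817 / 67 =-713.69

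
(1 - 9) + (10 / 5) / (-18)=-73 / 9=-8.11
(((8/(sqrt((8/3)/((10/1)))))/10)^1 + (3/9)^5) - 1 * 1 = -242/243 + 2 * sqrt(15)/5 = 0.55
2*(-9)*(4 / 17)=-72 / 17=-4.24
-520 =-520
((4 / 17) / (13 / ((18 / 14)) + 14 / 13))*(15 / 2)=3510 / 22253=0.16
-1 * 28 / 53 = -28 / 53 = -0.53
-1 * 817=-817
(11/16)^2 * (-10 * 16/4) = -605/32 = -18.91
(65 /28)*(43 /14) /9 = 0.79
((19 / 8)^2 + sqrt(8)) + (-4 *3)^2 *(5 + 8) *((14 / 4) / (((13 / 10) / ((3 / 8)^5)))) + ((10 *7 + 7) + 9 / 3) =2 *sqrt(2) + 251937 / 2048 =125.84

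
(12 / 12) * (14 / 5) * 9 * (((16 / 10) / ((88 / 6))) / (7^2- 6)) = 756 / 11825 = 0.06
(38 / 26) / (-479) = -19 / 6227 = -0.00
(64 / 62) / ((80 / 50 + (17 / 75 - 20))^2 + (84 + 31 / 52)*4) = 585000 / 378939133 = 0.00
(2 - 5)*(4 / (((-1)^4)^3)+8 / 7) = -108 / 7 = -15.43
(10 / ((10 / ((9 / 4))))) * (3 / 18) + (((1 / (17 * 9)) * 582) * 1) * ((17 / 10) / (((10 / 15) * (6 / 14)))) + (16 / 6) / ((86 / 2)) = 39681 / 1720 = 23.07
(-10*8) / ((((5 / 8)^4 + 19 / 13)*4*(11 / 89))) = -94781440 / 945439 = -100.25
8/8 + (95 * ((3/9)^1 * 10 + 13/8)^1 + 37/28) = 473.36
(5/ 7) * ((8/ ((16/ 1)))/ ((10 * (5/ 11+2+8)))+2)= 4611/ 3220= 1.43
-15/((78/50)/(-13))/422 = 125/422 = 0.30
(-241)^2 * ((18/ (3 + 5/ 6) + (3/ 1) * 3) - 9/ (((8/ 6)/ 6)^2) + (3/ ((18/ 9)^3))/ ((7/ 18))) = -1567141542/ 161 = -9733798.40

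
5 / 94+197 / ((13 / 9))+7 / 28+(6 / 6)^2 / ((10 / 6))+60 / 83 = 139978731 / 1014260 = 138.01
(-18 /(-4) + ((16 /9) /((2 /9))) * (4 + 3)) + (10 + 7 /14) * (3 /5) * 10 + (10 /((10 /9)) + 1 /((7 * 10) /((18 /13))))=120593 /910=132.52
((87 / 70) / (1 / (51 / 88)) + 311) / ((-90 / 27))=-5760591 / 61600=-93.52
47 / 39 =1.21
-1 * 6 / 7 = -0.86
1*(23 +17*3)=74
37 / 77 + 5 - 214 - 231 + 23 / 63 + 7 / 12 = -438.57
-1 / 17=-0.06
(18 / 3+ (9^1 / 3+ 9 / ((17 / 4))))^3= 6751269 / 4913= 1374.16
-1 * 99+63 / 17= -1620 / 17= -95.29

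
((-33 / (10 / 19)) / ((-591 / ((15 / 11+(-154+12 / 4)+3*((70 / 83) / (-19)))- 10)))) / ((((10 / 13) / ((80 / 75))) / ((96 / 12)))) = -1152953152 / 6131625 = -188.03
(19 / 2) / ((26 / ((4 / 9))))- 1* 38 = -4427 / 117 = -37.84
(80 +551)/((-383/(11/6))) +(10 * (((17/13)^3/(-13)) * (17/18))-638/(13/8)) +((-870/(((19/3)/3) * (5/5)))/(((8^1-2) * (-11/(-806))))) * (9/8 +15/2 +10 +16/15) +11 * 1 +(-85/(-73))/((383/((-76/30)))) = -597743727552325895/6008192380476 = -99488.11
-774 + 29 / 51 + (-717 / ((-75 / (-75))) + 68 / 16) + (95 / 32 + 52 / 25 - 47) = -62347811 / 40800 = -1528.13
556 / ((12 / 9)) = 417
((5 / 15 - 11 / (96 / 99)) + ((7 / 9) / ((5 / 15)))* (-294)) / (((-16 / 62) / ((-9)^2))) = 56006181 / 256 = 218774.14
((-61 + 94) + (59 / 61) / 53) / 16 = 26687 / 12932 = 2.06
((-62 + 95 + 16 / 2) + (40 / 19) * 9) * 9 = 10251 / 19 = 539.53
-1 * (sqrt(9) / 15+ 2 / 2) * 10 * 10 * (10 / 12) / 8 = -25 / 2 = -12.50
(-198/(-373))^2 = 39204/139129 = 0.28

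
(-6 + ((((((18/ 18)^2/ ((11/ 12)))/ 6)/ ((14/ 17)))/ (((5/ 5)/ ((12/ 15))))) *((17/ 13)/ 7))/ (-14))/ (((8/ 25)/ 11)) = -920030/ 4459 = -206.33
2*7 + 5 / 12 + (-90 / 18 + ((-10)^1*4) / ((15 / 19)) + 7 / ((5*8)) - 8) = -1963 / 40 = -49.08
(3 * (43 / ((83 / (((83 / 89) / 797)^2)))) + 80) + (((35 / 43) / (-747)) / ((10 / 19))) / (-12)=310304368956868645 / 3878796143932056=80.00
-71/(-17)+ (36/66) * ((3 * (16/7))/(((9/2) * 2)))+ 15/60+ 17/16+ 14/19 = 2642851/397936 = 6.64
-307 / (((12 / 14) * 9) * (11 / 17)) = -36533 / 594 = -61.50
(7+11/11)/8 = 1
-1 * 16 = -16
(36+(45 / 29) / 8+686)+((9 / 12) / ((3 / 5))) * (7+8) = 740.94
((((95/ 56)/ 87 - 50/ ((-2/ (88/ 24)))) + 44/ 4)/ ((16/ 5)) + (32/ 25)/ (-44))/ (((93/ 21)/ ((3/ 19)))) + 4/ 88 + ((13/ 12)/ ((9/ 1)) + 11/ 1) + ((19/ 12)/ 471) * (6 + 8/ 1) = 31491672225551/ 2548703836800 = 12.36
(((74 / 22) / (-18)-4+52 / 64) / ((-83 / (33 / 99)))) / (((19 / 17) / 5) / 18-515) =-454325 / 17265144072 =-0.00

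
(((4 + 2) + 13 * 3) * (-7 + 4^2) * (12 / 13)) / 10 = 486 / 13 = 37.38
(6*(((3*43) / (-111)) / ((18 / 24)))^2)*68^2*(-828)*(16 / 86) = -14048673792 / 1369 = -10261996.93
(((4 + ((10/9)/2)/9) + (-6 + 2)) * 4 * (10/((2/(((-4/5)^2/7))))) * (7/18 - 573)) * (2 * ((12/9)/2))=-1319296/15309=-86.18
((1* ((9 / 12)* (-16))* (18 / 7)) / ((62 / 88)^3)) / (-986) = 9199872 / 102808741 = 0.09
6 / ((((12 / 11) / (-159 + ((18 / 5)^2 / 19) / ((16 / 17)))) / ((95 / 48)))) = -1102651 / 640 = -1722.89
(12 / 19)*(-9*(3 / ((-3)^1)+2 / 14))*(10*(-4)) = -194.89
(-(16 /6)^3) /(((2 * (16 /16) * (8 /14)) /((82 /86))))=-18368 /1161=-15.82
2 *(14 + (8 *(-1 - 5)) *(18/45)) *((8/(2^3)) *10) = -104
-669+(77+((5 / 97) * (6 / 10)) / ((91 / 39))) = -591.99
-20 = -20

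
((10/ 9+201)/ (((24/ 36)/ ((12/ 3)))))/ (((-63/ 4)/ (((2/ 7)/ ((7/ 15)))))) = -145520/ 3087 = -47.14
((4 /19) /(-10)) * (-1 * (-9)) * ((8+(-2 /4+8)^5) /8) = -6836679 /12160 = -562.23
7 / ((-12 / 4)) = -7 / 3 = -2.33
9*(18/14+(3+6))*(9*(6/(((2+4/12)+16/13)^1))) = 1364688/973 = 1402.56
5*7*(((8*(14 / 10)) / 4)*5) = 490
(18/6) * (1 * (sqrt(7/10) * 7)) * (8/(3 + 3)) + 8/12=2/3 + 14 * sqrt(70)/5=24.09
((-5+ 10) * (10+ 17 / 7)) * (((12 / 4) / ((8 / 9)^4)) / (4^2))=8562105 / 458752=18.66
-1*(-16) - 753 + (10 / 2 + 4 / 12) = -2195 / 3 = -731.67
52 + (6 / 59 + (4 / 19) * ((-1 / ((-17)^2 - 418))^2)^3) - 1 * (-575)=3239528827693271537 / 5165874775910241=627.10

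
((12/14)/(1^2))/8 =3/28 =0.11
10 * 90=900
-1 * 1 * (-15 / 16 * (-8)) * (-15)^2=-3375 / 2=-1687.50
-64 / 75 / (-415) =64 / 31125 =0.00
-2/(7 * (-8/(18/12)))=0.05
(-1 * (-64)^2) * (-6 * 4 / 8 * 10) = 122880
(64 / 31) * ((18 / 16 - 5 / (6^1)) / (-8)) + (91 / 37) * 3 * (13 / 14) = 46633 / 6882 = 6.78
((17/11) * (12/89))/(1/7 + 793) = 0.00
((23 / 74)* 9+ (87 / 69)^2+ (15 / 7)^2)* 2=17222963 / 959077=17.96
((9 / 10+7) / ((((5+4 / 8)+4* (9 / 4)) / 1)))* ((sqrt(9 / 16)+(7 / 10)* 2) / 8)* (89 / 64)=302333 / 1484800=0.20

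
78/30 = 13/5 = 2.60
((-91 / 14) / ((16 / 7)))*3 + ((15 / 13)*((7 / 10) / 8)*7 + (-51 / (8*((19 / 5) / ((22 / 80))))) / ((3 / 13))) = -155293 / 15808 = -9.82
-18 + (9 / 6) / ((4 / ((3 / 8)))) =-1143 / 64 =-17.86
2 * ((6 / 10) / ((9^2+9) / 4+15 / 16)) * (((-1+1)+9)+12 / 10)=1632 / 3125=0.52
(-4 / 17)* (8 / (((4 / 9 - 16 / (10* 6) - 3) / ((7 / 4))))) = 2520 / 2159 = 1.17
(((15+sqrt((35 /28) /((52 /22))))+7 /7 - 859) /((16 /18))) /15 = -2529 /40+3 * sqrt(1430) /2080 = -63.17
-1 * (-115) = 115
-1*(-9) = 9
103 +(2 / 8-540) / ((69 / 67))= -421.11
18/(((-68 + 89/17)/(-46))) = 14076/1067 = 13.19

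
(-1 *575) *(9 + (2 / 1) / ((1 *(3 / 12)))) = -9775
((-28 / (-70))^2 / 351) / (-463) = -4 / 4062825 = -0.00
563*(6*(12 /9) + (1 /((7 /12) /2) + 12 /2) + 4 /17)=1183426 /119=9944.76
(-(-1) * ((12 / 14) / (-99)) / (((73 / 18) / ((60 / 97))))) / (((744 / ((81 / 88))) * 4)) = -1215 / 2974813072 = -0.00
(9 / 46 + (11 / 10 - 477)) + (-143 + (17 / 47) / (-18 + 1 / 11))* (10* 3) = -4766.31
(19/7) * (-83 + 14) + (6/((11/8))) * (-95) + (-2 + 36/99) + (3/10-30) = -487539/770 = -633.17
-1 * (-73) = 73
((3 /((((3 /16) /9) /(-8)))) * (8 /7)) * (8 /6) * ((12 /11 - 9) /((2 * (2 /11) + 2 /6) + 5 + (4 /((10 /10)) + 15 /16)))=51314688 /39305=1305.55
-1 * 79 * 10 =-790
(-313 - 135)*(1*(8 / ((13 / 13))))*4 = -14336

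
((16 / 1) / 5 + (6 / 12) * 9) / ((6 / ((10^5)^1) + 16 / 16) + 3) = 385000 / 200003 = 1.92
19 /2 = 9.50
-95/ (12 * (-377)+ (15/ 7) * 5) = 665/ 31593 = 0.02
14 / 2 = 7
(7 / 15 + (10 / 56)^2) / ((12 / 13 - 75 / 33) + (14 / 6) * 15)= 838409 / 56589120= 0.01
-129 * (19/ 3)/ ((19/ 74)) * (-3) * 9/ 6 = 14319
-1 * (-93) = 93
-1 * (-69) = 69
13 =13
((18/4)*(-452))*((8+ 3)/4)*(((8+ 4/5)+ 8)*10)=-939708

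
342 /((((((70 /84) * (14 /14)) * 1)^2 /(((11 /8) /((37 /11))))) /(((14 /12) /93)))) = 144837 /57350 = 2.53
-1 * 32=-32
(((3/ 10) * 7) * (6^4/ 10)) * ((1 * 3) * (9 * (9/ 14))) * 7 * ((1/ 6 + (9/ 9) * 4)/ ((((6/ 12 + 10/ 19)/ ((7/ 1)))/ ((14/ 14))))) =12216582/ 13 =939737.08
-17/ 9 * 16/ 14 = -136/ 63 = -2.16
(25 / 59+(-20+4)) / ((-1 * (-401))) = -919 / 23659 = -0.04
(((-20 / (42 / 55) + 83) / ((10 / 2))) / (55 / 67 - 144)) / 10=-79931 / 10072650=-0.01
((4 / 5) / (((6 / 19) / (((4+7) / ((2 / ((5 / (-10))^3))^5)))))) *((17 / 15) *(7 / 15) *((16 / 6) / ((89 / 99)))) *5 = -273581 / 1312358400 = -0.00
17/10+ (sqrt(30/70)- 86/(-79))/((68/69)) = 69 * sqrt(21)/476+ 18833/6715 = 3.47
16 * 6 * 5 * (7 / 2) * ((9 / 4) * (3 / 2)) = 5670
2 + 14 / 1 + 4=20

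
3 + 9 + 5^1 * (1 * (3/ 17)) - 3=168/ 17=9.88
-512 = -512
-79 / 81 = -0.98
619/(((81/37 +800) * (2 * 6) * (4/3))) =22903/474896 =0.05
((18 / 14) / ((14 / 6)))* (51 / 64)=1377 / 3136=0.44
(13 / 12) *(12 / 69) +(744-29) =49348 / 69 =715.19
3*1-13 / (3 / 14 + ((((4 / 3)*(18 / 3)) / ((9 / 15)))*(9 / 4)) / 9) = -99 / 149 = -0.66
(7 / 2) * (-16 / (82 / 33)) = -22.54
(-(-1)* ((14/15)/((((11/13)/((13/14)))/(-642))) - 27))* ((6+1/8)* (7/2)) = -14675.33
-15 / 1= -15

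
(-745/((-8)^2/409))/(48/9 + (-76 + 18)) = 914115/10112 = 90.40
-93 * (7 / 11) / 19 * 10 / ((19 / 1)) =-6510 / 3971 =-1.64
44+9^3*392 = 285812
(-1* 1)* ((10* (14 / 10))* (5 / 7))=-10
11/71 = 0.15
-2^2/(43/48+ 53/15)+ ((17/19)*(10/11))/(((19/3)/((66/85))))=-308292/383743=-0.80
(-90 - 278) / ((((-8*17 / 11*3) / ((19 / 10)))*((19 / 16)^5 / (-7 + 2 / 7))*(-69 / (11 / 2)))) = 2981625856 / 697868955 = 4.27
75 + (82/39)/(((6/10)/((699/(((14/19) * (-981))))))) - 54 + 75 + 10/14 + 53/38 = 137708399/1453842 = 94.72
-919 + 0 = -919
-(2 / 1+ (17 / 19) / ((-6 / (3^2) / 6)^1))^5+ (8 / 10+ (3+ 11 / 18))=1811204480053 / 222848910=8127.50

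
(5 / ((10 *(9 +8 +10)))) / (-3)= -1 / 162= -0.01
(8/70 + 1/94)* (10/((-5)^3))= -411/41125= -0.01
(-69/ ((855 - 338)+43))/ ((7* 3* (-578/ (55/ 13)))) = 253/ 5890976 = 0.00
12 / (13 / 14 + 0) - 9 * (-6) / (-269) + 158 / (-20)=168637 / 34970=4.82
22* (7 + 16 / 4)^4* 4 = 1288408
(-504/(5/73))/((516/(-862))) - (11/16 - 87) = 42583187/3440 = 12378.83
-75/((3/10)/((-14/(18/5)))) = 8750/9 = 972.22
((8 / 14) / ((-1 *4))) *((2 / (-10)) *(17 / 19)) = 17 / 665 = 0.03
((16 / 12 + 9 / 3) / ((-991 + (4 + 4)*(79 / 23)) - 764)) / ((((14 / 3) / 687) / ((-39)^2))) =-312433173 / 556262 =-561.67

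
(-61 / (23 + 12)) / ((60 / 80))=-244 / 105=-2.32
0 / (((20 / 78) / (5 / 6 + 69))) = 0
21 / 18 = 7 / 6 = 1.17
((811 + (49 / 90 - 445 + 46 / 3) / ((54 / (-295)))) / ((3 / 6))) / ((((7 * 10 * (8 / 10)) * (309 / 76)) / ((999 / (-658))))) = -308007499 / 7319592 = -42.08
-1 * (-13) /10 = 13 /10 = 1.30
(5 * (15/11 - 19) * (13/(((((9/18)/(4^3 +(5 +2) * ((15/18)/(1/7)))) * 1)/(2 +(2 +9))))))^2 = 10632078357280900/1089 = 9763157352875.02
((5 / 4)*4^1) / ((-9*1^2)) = -5 / 9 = -0.56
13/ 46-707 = -32509/ 46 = -706.72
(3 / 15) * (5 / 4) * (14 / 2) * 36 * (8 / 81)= 56 / 9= 6.22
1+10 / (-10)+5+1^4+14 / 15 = 104 / 15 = 6.93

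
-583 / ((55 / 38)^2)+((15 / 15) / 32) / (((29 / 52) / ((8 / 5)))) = -2218713 / 7975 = -278.21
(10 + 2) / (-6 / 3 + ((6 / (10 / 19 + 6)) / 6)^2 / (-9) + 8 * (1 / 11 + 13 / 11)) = 18266688 / 12450589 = 1.47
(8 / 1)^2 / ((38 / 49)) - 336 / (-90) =24584 / 285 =86.26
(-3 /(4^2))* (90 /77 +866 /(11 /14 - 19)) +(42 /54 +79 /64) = 40367183 /3769920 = 10.71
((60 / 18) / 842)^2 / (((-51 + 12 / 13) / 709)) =-0.00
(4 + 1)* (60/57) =100/19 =5.26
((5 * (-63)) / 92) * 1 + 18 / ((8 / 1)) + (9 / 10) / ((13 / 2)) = -1548 / 1495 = -1.04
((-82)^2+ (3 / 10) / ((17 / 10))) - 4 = 114243 / 17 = 6720.18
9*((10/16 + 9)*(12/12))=693/8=86.62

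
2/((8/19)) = 19/4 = 4.75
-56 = -56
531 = 531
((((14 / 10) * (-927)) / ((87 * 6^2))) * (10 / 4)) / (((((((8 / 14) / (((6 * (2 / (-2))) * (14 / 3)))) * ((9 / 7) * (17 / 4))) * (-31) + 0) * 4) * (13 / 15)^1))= -0.09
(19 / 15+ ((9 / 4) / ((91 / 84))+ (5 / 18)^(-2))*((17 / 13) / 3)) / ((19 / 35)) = 693938 / 48165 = 14.41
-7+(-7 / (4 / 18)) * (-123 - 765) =27965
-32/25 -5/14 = -1.64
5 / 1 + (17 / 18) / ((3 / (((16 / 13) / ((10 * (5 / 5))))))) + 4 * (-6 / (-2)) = 17.04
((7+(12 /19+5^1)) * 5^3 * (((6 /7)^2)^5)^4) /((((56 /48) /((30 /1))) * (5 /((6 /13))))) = 86621364611707396759595721928212480000 /11008207160611709387346941355718297729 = 7.87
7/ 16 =0.44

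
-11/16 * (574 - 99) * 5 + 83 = -24797/16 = -1549.81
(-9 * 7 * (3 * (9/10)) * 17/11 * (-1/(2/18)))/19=260253/2090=124.52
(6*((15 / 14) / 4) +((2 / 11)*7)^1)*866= 384071 / 154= 2493.97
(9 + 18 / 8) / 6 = 15 / 8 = 1.88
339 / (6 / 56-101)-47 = -1259 / 25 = -50.36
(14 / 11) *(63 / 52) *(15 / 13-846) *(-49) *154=1661321529 / 169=9830304.91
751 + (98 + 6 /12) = 1699 /2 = 849.50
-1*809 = -809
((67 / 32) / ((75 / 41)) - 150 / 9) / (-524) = 37253 / 1257600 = 0.03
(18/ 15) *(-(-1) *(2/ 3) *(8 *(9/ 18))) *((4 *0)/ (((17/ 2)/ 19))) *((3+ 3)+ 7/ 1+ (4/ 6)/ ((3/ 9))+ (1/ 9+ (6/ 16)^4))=0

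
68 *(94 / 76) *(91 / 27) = 145418 / 513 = 283.47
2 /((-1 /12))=-24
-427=-427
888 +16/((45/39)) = 13528/15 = 901.87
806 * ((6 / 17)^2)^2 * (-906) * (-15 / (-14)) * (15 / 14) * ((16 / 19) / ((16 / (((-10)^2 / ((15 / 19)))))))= -354894696000 / 4092529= -86717.70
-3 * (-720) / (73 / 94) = 203040 / 73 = 2781.37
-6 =-6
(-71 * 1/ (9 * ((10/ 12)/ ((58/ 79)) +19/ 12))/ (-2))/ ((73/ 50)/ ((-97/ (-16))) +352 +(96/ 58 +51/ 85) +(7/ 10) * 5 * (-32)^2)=144799175/ 393027143289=0.00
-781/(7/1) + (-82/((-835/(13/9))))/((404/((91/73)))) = -86547104869/775713330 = -111.57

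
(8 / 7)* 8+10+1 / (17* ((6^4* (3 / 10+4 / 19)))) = 19.14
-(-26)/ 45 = 26/ 45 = 0.58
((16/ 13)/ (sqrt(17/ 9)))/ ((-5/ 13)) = -48 * sqrt(17)/ 85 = -2.33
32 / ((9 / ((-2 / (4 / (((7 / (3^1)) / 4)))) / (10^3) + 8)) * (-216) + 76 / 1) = -1535944 / 8016133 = -0.19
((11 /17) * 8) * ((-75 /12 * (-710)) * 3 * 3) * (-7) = -24601500 /17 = -1447147.06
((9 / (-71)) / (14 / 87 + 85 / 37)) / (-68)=28971 / 38203964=0.00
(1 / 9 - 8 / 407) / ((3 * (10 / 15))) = 335 / 7326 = 0.05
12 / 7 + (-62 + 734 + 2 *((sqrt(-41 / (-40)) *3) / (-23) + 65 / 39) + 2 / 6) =14225 / 21-3 *sqrt(410) / 230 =677.12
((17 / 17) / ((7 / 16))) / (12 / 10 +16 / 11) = 440 / 511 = 0.86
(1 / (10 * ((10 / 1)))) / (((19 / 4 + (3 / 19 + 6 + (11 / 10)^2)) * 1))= 19 / 23024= 0.00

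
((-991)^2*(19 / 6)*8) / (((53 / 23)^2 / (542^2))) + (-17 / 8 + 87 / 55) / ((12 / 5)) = 4082797214885462921 / 2966304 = 1376392040359.13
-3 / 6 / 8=-1 / 16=-0.06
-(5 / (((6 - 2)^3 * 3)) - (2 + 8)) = 1915 / 192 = 9.97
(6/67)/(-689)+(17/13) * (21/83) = 0.33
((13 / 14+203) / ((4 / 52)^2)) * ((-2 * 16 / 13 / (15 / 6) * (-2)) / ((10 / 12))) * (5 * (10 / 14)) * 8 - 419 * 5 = 113914625 / 49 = 2324788.27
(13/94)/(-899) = -13/84506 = -0.00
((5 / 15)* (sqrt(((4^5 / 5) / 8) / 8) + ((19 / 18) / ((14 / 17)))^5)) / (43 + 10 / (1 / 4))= 4* sqrt(5) / 1245 + 3515706497843 / 253047499987968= 0.02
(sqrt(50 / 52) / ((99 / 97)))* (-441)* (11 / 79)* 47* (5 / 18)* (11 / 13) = -61432525* sqrt(26) / 480636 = -651.73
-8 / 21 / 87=-8 / 1827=-0.00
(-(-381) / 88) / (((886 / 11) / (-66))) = -12573 / 3544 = -3.55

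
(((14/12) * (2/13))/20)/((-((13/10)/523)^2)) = -9573515/6591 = -1452.51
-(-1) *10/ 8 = 5/ 4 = 1.25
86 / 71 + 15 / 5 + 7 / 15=4.68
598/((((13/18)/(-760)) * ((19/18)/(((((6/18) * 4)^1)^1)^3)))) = -1413120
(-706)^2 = 498436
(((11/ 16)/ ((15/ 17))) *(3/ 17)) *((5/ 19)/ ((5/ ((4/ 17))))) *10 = 11/ 646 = 0.02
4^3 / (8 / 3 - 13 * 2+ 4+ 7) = -192 / 37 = -5.19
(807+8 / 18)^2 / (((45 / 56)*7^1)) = 422474312 / 3645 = 115905.16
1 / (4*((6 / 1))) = 1 / 24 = 0.04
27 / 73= 0.37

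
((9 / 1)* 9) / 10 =81 / 10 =8.10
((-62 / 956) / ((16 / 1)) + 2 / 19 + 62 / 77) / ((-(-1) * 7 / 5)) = 50708915 / 78323168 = 0.65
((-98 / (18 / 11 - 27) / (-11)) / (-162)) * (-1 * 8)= -392 / 22599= -0.02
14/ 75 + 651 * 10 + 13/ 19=9277991/ 1425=6510.87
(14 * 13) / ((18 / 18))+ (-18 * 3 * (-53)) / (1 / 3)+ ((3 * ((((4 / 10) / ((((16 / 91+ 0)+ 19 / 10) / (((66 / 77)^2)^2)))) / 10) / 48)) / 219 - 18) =2069316856952 / 236493355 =8750.00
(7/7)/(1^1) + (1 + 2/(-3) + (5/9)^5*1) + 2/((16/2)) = 386477/236196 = 1.64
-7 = -7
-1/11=-0.09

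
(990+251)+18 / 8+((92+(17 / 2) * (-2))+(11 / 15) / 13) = 1028279 / 780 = 1318.31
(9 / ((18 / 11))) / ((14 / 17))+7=383 / 28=13.68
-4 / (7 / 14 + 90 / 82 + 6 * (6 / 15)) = -1640 / 1639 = -1.00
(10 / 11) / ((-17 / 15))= -150 / 187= -0.80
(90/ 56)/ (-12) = -15/ 112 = -0.13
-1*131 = -131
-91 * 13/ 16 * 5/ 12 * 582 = -573755/ 32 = -17929.84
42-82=-40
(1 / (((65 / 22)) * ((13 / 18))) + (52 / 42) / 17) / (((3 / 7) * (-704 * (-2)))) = 81671 / 91016640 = 0.00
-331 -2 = -333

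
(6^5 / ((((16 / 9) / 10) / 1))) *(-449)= -19639260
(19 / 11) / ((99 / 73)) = 1387 / 1089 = 1.27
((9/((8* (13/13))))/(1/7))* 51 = 3213/8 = 401.62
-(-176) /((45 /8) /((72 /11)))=1024 /5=204.80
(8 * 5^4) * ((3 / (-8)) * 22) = -41250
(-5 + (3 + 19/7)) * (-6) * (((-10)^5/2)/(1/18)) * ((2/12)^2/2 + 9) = 243375000/7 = 34767857.14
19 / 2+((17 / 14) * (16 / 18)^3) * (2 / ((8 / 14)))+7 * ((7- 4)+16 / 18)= 39.71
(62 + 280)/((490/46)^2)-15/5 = 843/60025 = 0.01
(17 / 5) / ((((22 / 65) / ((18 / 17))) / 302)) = 35334 / 11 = 3212.18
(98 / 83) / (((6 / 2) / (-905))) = -88690 / 249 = -356.18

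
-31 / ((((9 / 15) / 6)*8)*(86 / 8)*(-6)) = 155 / 258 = 0.60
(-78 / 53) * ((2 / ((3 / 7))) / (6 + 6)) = -91 / 159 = -0.57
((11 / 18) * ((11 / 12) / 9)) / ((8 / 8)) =121 / 1944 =0.06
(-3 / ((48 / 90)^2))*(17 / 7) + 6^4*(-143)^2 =11872841517 / 448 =26501878.39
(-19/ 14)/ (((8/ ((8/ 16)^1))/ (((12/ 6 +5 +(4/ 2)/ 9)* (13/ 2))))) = -16055/ 4032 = -3.98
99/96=33/32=1.03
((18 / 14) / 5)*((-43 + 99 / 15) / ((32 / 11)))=-1287 / 400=-3.22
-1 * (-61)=61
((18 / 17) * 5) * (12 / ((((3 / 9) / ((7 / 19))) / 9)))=204120 / 323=631.95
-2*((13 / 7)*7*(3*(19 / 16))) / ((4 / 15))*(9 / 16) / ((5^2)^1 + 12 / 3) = -100035 / 14848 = -6.74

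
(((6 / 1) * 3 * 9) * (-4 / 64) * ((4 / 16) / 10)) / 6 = -27 / 640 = -0.04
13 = 13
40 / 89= 0.45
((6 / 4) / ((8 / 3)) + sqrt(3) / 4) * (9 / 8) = 9 * sqrt(3) / 32 + 81 / 128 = 1.12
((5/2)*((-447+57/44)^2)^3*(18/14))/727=34660310297846.51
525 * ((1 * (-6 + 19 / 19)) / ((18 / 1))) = -875 / 6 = -145.83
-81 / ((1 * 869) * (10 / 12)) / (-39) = 162 / 56485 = 0.00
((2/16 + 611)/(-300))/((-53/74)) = 180893/63600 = 2.84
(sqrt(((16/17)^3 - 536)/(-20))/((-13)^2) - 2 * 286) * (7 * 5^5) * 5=-62562500 + 21875 * sqrt(55872030)/48841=-62559152.19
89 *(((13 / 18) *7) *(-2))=-899.89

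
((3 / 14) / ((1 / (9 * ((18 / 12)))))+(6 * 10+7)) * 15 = 29355 / 28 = 1048.39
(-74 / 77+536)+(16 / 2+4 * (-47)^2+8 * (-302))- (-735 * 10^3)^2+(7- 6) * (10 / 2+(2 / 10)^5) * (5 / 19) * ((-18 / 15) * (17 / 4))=-2469841140071537901 / 4571875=-540224993043.67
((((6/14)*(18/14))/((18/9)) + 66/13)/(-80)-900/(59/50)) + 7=-4544709361/6013280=-755.78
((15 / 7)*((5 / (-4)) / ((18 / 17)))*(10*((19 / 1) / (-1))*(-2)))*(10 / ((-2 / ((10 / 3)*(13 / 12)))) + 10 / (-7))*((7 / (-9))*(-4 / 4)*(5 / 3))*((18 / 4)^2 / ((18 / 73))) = 36179028125 / 18144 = 1993994.05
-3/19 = -0.16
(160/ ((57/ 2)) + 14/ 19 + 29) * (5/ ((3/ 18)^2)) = 120900/ 19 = 6363.16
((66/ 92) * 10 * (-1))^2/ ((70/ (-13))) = -70785/ 7406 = -9.56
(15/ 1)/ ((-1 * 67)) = -15/ 67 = -0.22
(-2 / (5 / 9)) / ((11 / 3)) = -54 / 55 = -0.98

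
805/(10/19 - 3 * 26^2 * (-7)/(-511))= -1116535/37802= -29.54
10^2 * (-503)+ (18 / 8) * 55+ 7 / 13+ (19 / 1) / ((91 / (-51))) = -18267835 / 364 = -50186.36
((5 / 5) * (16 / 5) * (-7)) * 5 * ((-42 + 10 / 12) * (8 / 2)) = 55328 / 3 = 18442.67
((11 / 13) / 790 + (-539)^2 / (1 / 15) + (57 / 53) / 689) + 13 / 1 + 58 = 125718169294909 / 28848430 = 4357886.00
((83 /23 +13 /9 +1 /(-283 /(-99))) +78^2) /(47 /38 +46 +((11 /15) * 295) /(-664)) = 129.81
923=923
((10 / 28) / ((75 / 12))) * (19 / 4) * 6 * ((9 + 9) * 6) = 6156 / 35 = 175.89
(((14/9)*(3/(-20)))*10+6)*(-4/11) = -4/3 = -1.33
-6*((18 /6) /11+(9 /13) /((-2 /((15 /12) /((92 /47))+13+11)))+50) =-250.46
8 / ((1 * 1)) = 8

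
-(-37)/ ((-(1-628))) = 37/ 627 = 0.06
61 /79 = 0.77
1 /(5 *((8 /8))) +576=2881 /5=576.20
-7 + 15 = 8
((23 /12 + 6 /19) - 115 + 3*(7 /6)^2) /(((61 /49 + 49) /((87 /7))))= -1257585 /46778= -26.88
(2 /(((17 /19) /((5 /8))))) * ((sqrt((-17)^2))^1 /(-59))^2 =1615 /13924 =0.12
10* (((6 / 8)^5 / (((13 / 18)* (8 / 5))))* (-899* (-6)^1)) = 147458475 / 13312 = 11077.11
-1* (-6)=6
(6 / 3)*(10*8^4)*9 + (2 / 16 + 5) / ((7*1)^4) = 14161674281 / 19208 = 737280.00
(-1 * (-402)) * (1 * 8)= 3216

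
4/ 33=0.12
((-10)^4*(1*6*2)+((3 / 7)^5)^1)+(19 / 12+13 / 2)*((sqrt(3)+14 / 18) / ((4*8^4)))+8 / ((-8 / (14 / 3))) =97*sqrt(3) / 196608+3568603565466097 / 29739515904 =119995.35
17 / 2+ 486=989 / 2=494.50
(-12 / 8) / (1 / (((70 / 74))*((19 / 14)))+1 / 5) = -95 / 62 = -1.53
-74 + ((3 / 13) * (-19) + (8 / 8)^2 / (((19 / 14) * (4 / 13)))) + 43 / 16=-289691 / 3952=-73.30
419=419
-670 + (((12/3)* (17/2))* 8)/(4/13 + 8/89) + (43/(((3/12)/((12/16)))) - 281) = -15854/115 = -137.86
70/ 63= 1.11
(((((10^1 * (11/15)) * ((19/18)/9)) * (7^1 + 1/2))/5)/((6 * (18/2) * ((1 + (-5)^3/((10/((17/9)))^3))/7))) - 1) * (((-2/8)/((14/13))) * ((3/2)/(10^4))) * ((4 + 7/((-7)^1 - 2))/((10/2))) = -63713/46317600000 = -0.00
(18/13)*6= 8.31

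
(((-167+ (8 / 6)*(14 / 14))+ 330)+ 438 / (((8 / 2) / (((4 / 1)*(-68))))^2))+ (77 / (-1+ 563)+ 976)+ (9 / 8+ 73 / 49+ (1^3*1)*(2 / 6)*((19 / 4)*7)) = 669657904169 / 330456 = 2026466.17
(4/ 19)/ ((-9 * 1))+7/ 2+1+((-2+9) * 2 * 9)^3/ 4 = 171033679/ 342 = 500098.48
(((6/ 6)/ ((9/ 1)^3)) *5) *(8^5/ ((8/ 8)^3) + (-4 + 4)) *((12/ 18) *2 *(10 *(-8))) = -23972.93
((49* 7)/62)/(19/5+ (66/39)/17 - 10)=-54145/59706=-0.91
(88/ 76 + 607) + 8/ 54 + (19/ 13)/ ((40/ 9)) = 608.63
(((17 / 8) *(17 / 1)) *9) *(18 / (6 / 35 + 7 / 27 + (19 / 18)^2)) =66364515 / 17519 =3788.15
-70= -70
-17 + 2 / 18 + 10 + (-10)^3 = -9062 / 9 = -1006.89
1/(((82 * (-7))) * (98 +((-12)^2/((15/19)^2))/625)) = -15625/882252924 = -0.00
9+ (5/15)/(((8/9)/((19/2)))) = 201/16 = 12.56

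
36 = 36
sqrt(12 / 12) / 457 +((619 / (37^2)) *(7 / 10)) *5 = 1982919 / 1251266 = 1.58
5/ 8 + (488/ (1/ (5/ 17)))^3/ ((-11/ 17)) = -116214256105/ 25432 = -4569607.43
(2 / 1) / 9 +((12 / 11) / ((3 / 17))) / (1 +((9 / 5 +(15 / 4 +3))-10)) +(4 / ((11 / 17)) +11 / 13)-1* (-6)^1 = -19 / 39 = -0.49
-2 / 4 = -1 / 2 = -0.50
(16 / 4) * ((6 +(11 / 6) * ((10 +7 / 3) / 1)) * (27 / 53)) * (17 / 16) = 26265 / 424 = 61.95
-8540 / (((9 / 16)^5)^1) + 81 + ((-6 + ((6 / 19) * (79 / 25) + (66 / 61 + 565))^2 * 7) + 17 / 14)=1457134606625898189317 / 694044747978750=2099482.22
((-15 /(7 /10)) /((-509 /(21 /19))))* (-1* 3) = -1350 /9671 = -0.14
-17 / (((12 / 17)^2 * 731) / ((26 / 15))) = -3757 / 46440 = -0.08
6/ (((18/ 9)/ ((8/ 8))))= 3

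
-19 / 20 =-0.95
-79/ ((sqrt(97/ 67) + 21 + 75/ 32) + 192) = -1167170016/ 3181454699 + 80896 * sqrt(6499)/ 3181454699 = -0.36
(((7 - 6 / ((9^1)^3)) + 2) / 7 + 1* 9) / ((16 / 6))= 8747 / 2268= 3.86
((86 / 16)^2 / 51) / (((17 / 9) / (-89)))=-493683 / 18496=-26.69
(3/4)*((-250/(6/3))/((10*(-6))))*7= 175/16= 10.94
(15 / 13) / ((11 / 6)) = 90 / 143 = 0.63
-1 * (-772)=772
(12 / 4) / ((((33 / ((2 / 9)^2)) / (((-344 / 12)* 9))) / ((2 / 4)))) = -172 / 297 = -0.58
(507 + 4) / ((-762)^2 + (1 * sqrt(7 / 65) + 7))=0.00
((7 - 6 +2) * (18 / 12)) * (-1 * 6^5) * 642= -22464864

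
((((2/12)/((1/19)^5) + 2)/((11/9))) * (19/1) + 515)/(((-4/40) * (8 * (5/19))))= -243803953/8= -30475494.12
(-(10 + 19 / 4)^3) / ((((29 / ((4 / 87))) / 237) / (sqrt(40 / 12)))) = -16224941* sqrt(30) / 40368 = -2201.44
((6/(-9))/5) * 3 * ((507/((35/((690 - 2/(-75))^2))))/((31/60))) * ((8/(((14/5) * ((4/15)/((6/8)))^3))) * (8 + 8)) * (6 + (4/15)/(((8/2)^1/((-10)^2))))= -522445345173648/7595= -68788063880.66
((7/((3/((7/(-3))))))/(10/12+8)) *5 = -490/159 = -3.08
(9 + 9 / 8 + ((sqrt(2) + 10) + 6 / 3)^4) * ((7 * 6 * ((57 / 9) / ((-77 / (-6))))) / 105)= 532608 * sqrt(2) / 385 + 683335 / 154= 6393.66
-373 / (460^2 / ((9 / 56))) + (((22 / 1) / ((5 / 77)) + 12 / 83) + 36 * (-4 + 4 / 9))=207467258009 / 983516800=210.94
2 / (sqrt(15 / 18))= 2.19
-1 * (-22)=22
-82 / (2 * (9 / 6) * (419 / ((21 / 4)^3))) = -9.44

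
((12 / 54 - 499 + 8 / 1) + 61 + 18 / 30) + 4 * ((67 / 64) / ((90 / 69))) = -613393 / 1440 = -425.97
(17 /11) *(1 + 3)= 68 /11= 6.18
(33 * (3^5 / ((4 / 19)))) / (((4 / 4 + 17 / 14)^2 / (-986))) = -7361169354 / 961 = -7659905.68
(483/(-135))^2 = 25921/2025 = 12.80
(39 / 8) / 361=39 / 2888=0.01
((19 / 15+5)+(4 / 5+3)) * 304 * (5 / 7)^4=5738000 / 7203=796.61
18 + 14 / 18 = 169 / 9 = 18.78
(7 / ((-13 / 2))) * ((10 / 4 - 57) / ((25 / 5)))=11.74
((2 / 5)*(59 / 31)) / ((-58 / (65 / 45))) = -767 / 40455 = -0.02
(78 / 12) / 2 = 13 / 4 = 3.25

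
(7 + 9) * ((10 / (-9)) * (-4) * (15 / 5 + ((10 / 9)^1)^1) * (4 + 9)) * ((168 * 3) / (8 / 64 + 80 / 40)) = 137912320 / 153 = 901387.71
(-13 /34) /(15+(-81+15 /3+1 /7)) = 91 /14484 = 0.01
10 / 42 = 5 / 21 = 0.24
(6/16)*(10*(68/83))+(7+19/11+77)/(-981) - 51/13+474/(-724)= -6713862763/4214943018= -1.59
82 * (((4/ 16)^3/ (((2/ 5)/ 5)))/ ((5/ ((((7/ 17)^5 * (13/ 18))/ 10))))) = 8958131/ 3271350528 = 0.00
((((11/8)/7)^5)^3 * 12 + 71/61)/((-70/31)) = -91913743890616018929797919067/178315168701382077499446394880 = -0.52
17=17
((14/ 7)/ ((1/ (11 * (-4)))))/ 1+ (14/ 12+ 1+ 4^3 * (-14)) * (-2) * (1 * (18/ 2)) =16001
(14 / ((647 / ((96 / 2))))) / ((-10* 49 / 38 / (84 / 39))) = -7296 / 42055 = -0.17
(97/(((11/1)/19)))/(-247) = -97/143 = -0.68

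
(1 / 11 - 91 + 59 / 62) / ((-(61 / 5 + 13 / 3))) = 920265 / 169136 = 5.44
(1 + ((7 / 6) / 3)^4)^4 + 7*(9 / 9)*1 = 983013469883253339073 / 121439531096594251776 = 8.09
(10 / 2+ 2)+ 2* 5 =17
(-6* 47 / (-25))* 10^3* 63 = 710640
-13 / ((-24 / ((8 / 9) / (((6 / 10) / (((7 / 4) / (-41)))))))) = -455 / 13284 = -0.03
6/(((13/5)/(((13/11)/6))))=5/11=0.45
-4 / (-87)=4 / 87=0.05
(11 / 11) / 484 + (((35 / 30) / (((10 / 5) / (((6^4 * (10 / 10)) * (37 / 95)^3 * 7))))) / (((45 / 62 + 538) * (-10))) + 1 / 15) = 2224231917013 / 207905944042500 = 0.01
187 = 187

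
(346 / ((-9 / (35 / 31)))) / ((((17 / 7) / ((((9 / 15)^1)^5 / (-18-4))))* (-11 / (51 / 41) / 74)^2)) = 191761234812 / 43349838125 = 4.42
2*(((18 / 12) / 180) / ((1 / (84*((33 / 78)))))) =77 / 130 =0.59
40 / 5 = 8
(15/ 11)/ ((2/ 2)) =15/ 11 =1.36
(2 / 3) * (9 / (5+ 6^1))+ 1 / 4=35 / 44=0.80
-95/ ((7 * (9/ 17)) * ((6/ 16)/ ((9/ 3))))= -12920/ 63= -205.08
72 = 72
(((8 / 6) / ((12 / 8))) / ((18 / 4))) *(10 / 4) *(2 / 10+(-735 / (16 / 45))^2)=5469778381 / 2592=2110254.01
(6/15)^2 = 4/25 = 0.16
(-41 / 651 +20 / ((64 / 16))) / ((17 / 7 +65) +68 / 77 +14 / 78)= 459602 / 6376049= 0.07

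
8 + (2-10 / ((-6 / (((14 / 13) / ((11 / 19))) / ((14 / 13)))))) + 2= 491 / 33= 14.88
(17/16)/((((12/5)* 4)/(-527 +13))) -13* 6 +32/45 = -772859/5760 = -134.18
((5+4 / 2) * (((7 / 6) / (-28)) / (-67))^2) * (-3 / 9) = -7 / 7756992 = -0.00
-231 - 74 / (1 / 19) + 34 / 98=-80196 / 49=-1636.65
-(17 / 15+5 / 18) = -127 / 90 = -1.41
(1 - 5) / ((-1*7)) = 4 / 7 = 0.57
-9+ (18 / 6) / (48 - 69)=-64 / 7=-9.14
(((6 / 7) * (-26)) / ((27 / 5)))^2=67600 / 3969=17.03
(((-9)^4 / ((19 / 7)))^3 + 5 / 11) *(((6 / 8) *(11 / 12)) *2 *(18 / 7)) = 2397614942648493 / 48013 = 49936786758.76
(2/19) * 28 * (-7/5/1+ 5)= 1008/95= 10.61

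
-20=-20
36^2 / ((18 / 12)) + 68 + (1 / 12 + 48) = 11761 / 12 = 980.08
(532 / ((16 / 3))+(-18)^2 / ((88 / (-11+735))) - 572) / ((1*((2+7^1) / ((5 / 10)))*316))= 96509 / 250272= 0.39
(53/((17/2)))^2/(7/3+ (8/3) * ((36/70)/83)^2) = 284462654700/17072896663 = 16.66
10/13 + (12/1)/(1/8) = 1258/13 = 96.77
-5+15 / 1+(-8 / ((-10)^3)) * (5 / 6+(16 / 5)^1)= 37621 / 3750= 10.03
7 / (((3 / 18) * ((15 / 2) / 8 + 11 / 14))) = 4704 / 193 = 24.37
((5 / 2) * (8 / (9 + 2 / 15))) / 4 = 75 / 137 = 0.55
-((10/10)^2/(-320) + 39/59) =-12421/18880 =-0.66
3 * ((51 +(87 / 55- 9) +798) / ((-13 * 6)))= -46287 / 1430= -32.37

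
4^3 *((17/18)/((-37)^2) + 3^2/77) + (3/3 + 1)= 9036218/948717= 9.52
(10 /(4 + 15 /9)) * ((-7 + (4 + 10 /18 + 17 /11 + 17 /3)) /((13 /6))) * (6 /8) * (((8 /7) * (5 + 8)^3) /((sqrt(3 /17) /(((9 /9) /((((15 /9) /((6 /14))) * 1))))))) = 5743296 * sqrt(51) /9163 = 4476.19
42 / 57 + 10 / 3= 4.07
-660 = -660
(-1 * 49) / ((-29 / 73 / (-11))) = -39347 / 29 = -1356.79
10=10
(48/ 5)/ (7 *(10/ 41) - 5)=-656/ 225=-2.92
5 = 5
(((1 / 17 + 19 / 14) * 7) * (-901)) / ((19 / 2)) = -17861 / 19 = -940.05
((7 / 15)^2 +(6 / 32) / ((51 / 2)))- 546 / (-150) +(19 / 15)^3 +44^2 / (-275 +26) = -1.88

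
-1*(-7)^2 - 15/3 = -54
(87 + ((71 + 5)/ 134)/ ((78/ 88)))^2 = 52442374009/ 6827769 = 7680.75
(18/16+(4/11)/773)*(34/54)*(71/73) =92406713/134075304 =0.69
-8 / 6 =-4 / 3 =-1.33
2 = 2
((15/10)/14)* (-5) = -0.54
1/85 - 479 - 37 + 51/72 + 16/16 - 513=-2095651/2040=-1027.28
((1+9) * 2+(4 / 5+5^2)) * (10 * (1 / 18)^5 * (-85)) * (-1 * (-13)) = -253045 / 944784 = -0.27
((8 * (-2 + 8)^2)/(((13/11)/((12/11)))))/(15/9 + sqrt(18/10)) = 64800/143 -23328 * sqrt(5)/143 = 88.37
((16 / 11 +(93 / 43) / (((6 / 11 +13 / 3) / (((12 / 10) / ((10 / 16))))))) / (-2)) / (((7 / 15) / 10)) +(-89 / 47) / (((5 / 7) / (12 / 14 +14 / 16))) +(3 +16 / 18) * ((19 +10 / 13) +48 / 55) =543403621759 / 10659481560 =50.98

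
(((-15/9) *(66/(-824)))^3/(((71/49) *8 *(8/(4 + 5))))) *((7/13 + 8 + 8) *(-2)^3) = -15774845625/516396554752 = -0.03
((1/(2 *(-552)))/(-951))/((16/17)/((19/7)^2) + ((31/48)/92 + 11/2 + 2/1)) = 24548/196771249281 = 0.00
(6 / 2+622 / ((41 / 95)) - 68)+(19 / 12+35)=695099 / 492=1412.80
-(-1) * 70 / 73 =70 / 73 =0.96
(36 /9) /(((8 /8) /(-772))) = -3088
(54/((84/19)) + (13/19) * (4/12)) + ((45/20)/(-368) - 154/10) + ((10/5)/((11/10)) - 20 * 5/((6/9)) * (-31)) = 150172130399/32303040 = 4648.85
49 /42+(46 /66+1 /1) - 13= -223 /22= -10.14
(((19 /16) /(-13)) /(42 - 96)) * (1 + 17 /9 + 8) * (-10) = -4655 /25272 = -0.18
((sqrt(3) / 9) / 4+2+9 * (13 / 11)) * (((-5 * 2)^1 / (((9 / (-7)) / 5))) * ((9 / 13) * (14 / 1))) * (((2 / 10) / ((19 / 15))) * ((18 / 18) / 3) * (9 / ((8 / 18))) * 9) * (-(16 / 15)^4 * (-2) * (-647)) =-5198374895616 / 67925 - 1038843904 * sqrt(3) / 6175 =-76822488.48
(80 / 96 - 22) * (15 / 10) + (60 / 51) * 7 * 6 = 1201 / 68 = 17.66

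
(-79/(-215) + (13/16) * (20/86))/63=319/36120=0.01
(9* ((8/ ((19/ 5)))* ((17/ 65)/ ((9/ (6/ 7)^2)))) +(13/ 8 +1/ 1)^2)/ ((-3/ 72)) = -16952301/ 96824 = -175.08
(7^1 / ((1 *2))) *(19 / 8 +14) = 917 / 16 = 57.31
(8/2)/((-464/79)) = -79/116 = -0.68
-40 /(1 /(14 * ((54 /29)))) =-30240 /29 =-1042.76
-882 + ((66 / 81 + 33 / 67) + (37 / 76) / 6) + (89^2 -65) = 1918008623 / 274968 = 6975.39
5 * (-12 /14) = -30 /7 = -4.29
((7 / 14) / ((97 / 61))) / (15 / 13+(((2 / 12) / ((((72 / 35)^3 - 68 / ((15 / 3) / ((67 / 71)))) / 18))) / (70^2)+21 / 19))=378696750328 / 2720647072023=0.14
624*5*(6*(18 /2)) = 168480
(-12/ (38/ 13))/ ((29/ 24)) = -3.40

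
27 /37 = 0.73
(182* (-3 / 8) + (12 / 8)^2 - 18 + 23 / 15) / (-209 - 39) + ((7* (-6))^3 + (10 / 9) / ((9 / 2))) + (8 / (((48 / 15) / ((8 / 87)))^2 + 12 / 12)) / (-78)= -2931240771996673 / 39564621720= -74087.42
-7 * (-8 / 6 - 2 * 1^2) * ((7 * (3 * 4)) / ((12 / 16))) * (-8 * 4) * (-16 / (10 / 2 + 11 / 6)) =8028160 / 41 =195808.78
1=1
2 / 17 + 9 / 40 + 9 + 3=8393 / 680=12.34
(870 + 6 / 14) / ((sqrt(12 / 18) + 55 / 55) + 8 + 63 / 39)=16396263 / 198779 -1029717 *sqrt(6) / 397558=76.14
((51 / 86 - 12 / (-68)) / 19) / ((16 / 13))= 14625 / 444448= 0.03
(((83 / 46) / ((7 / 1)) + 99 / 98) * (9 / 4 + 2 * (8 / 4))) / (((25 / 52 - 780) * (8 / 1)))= -92885 / 73092712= -0.00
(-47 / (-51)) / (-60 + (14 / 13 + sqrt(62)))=-234013 / 14695089-7943 * sqrt(62) / 29390178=-0.02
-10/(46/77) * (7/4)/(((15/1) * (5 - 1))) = -539/1104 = -0.49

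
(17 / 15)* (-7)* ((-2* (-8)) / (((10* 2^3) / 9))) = -357 / 25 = -14.28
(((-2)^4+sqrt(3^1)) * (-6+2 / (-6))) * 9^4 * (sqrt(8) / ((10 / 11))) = 457083 * sqrt(2) * (-16 - sqrt(3)) / 5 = -2292445.55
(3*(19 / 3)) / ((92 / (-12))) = -57 / 23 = -2.48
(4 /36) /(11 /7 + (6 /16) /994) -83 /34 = -9066385 /3824694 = -2.37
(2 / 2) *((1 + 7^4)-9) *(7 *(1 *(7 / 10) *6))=351771 / 5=70354.20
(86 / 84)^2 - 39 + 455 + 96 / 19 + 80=16828411 / 33516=502.10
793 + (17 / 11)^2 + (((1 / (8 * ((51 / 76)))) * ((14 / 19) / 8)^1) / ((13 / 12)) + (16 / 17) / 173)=7359437639 / 9252386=795.41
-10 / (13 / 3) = -30 / 13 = -2.31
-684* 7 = -4788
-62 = -62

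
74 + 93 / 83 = 6235 / 83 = 75.12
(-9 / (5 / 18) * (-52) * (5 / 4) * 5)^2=110880900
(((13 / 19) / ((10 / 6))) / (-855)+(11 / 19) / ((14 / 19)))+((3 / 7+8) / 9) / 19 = 948979 / 1137150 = 0.83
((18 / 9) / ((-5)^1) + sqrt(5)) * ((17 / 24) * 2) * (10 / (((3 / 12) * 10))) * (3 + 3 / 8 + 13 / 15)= -8653 / 900 + 8653 * sqrt(5) / 360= 44.13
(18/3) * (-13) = -78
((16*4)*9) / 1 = 576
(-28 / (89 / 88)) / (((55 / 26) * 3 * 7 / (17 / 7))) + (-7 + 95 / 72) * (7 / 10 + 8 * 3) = -141.82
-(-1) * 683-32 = 651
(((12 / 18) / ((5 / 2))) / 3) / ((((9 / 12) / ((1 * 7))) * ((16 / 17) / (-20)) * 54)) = -238 / 729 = -0.33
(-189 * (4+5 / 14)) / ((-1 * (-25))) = -1647 / 50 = -32.94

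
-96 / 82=-48 / 41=-1.17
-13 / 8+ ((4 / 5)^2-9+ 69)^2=18377923 / 5000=3675.58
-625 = -625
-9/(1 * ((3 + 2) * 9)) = -1/5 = -0.20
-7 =-7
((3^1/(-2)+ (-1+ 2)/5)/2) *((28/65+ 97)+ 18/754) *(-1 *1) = 91851/1450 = 63.35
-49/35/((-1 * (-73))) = -7/365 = -0.02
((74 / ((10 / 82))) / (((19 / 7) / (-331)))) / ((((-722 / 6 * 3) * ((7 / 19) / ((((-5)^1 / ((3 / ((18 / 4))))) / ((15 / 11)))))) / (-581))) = 3209093657 / 1805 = 1777891.22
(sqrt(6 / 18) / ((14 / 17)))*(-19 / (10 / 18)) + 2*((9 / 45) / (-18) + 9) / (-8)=-969*sqrt(3) / 70 -809 / 360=-26.22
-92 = -92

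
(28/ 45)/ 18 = 14/ 405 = 0.03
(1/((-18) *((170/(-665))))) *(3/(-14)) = -19/408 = -0.05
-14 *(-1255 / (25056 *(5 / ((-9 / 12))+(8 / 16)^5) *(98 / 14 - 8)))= 2510 / 23751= 0.11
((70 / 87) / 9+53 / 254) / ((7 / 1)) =59279 / 1392174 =0.04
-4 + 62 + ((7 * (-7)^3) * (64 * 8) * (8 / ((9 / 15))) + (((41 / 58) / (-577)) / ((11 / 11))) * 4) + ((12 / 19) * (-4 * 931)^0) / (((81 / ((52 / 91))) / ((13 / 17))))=-16743161195993392 / 1021499451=-16390768.67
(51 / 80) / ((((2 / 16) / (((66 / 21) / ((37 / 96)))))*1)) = 53856 / 1295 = 41.59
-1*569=-569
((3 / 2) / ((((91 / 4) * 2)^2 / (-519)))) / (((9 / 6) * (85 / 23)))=-47748 / 703885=-0.07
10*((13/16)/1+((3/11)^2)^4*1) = 13933852145/1714871048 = 8.13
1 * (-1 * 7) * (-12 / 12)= 7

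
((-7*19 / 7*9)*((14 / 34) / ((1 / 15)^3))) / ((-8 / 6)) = 12119625 / 68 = 178229.78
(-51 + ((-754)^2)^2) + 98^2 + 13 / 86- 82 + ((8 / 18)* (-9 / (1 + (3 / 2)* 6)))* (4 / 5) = 694902471212687 / 2150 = 323210451726.83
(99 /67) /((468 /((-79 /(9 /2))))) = -869 /15678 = -0.06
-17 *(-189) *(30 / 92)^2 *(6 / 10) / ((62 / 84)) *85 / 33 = 258084225 / 360778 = 715.35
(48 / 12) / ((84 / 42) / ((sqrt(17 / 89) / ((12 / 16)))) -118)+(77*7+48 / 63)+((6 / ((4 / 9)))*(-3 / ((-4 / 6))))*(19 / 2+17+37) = 698885415463 / 158933208 -24*sqrt(1513) / 946031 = 4397.35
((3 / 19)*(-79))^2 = 56169 / 361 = 155.59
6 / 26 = 3 / 13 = 0.23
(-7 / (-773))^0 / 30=1 / 30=0.03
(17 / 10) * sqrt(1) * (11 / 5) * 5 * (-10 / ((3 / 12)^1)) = -748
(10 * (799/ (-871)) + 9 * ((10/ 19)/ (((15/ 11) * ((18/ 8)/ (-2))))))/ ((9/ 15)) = -3043630/ 148941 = -20.44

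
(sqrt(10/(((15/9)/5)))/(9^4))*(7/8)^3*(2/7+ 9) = 3185*sqrt(30)/3359232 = 0.01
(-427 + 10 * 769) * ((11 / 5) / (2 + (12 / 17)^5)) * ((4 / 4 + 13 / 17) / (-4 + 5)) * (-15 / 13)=-300273446385 / 20075549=-14957.17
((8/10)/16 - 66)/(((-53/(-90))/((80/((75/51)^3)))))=-466577784/165625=-2817.07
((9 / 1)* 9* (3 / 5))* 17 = 4131 / 5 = 826.20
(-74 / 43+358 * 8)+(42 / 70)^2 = 3077337 / 1075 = 2862.64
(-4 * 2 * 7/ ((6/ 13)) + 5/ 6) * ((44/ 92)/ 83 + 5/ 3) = -1154149/ 5727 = -201.53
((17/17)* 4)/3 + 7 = 8.33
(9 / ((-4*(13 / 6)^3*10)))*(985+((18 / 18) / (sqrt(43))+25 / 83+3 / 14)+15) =-282511557 / 12764570 - 243*sqrt(43) / 472355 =-22.14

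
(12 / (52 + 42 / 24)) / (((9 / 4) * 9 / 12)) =256 / 1935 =0.13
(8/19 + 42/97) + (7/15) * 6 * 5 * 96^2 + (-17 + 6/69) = 5468517611/42389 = 129007.94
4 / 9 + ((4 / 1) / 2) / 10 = 29 / 45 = 0.64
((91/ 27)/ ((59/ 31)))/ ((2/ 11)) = 31031/ 3186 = 9.74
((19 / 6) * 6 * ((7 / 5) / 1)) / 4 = 133 / 20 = 6.65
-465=-465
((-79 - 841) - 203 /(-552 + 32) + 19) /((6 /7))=-1050.71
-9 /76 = -0.12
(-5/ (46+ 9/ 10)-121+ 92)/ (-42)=13651/ 19698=0.69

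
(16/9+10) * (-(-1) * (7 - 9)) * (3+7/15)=-81.66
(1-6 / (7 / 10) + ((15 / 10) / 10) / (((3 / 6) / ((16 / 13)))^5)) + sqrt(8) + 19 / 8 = 2 * sqrt(2) + 869054829 / 103962040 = 11.19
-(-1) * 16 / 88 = 2 / 11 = 0.18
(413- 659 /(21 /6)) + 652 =6137 /7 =876.71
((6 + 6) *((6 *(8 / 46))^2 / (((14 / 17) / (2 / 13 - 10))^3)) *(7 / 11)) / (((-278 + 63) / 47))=418396722167808 / 134683053505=3106.53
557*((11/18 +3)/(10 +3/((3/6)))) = 36205/288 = 125.71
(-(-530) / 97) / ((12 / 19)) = 8.65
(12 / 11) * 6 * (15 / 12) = 90 / 11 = 8.18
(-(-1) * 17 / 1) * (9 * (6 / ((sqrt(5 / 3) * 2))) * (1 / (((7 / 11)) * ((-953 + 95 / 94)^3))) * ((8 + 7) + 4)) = -2951064952 * sqrt(15) / 928932434142615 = -0.00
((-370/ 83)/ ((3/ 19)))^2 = 797.10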